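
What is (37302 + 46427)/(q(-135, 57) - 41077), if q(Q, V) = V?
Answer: -83729/41020 ≈ -2.0412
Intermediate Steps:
(37302 + 46427)/(q(-135, 57) - 41077) = (37302 + 46427)/(57 - 41077) = 83729/(-41020) = 83729*(-1/41020) = -83729/41020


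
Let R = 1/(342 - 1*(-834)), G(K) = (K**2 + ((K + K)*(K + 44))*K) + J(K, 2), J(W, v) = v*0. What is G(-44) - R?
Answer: 2276735/1176 ≈ 1936.0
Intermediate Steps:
J(W, v) = 0
G(K) = K**2 + 2*K**2*(44 + K) (G(K) = (K**2 + ((K + K)*(K + 44))*K) + 0 = (K**2 + ((2*K)*(44 + K))*K) + 0 = (K**2 + (2*K*(44 + K))*K) + 0 = (K**2 + 2*K**2*(44 + K)) + 0 = K**2 + 2*K**2*(44 + K))
R = 1/1176 (R = 1/(342 + 834) = 1/1176 ≈ 0.00085034)
G(-44) - R = (-44)**2*(89 + 2*(-44)) - 1*1/1176 = 1936*(89 - 88) - 1/1176 = 1936*1 - 1/1176 = 1936 - 1/1176 = 2276735/1176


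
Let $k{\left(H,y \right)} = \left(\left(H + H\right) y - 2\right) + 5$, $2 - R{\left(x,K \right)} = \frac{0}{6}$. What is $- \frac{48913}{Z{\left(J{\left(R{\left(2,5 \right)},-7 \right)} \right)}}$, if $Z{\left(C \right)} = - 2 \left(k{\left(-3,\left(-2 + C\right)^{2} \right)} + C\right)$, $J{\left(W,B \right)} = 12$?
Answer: $- \frac{48913}{1170} \approx -41.806$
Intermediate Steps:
$R{\left(x,K \right)} = 2$ ($R{\left(x,K \right)} = 2 - \frac{0}{6} = 2 - 0 \cdot \frac{1}{6} = 2 - 0 = 2 + 0 = 2$)
$k{\left(H,y \right)} = 3 + 2 H y$ ($k{\left(H,y \right)} = \left(2 H y - 2\right) + 5 = \left(-2 + 2 H y\right) + 5 = 3 + 2 H y$)
$Z{\left(C \right)} = -6 - 2 C + 12 \left(-2 + C\right)^{2}$ ($Z{\left(C \right)} = - 2 \left(\left(3 + 2 \left(-3\right) \left(-2 + C\right)^{2}\right) + C\right) = - 2 \left(\left(3 - 6 \left(-2 + C\right)^{2}\right) + C\right) = - 2 \left(3 + C - 6 \left(-2 + C\right)^{2}\right) = -6 - 2 C + 12 \left(-2 + C\right)^{2}$)
$- \frac{48913}{Z{\left(J{\left(R{\left(2,5 \right)},-7 \right)} \right)}} = - \frac{48913}{42 - 600 + 12 \cdot 12^{2}} = - \frac{48913}{42 - 600 + 12 \cdot 144} = - \frac{48913}{42 - 600 + 1728} = - \frac{48913}{1170}$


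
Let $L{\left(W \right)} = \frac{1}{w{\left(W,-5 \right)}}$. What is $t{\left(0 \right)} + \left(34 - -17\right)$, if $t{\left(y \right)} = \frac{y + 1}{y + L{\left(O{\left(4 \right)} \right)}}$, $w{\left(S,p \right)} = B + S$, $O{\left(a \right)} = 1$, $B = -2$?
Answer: $50$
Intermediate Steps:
$w{\left(S,p \right)} = -2 + S$
$L{\left(W \right)} = \frac{1}{-2 + W}$
$t{\left(y \right)} = \frac{1 + y}{-1 + y}$ ($t{\left(y \right)} = \frac{y + 1}{y + \frac{1}{-2 + 1}} = \frac{1 + y}{y + \frac{1}{-1}} = \frac{1 + y}{y - 1} = \frac{1 + y}{-1 + y}$)
$t{\left(0 \right)} + \left(34 - -17\right) = \frac{1 + 0}{-1 + 0} + \left(34 - -17\right) = \frac{1}{-1} \cdot 1 + \left(34 + 17\right) = \left(-1\right) 1 + 51 = -1 + 51 = 50$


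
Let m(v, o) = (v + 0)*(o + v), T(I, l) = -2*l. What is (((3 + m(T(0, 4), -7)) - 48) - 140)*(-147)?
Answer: 9555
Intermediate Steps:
m(v, o) = v*(o + v)
(((3 + m(T(0, 4), -7)) - 48) - 140)*(-147) = (((3 + (-2*4)*(-7 - 2*4)) - 48) - 140)*(-147) = (((3 - 8*(-7 - 8)) - 48) - 140)*(-147) = (((3 - 8*(-15)) - 48) - 140)*(-147) = (((3 + 120) - 48) - 140)*(-147) = ((123 - 48) - 140)*(-147) = (75 - 140)*(-147) = -65*(-147) = 9555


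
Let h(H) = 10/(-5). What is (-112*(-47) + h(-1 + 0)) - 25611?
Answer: -20349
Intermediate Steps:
h(H) = -2 (h(H) = 10*(-1/5) = -2)
(-112*(-47) + h(-1 + 0)) - 25611 = (-112*(-47) - 2) - 25611 = (5264 - 2) - 25611 = 5262 - 25611 = -20349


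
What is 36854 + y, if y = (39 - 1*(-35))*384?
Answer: 65270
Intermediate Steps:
y = 28416 (y = (39 + 35)*384 = 74*384 = 28416)
36854 + y = 36854 + 28416 = 65270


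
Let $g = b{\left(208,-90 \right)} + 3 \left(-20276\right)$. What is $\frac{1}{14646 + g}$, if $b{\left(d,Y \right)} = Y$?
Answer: $- \frac{1}{46272} \approx -2.1611 \cdot 10^{-5}$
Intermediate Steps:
$g = -60918$ ($g = -90 + 3 \left(-20276\right) = -90 - 60828 = -60918$)
$\frac{1}{14646 + g} = \frac{1}{14646 - 60918} = \frac{1}{-46272} = - \frac{1}{46272}$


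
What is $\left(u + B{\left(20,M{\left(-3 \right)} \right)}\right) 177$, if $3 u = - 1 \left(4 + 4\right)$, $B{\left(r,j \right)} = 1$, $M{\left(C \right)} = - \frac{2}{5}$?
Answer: $-295$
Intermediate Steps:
$M{\left(C \right)} = - \frac{2}{5}$ ($M{\left(C \right)} = \left(-2\right) \frac{1}{5} = - \frac{2}{5}$)
$u = - \frac{8}{3}$ ($u = \frac{\left(-1\right) 1 \left(4 + 4\right)}{3} = \frac{\left(-1\right) 1 \cdot 8}{3} = \frac{\left(-1\right) 8}{3} = \frac{1}{3} \left(-8\right) = - \frac{8}{3} \approx -2.6667$)
$\left(u + B{\left(20,M{\left(-3 \right)} \right)}\right) 177 = \left(- \frac{8}{3} + 1\right) 177 = \left(- \frac{5}{3}\right) 177 = -295$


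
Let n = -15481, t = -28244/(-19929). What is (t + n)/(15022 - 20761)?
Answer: 308492605/114372531 ≈ 2.6973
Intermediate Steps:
t = 28244/19929 (t = -28244*(-1/19929) = 28244/19929 ≈ 1.4172)
(t + n)/(15022 - 20761) = (28244/19929 - 15481)/(15022 - 20761) = -308492605/19929/(-5739) = -308492605/19929*(-1/5739) = 308492605/114372531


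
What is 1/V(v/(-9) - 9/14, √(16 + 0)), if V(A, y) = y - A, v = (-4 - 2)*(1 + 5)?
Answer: 14/9 ≈ 1.5556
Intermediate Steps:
v = -36 (v = -6*6 = -36)
1/V(v/(-9) - 9/14, √(16 + 0)) = 1/(√(16 + 0) - (-36/(-9) - 9/14)) = 1/(√16 - (-36*(-⅑) - 9*1/14)) = 1/(4 - (4 - 9/14)) = 1/(4 - 1*47/14) = 1/(4 - 47/14) = 1/(9/14) = 14/9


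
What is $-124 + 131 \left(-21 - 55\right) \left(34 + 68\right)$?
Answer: $-1015636$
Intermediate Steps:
$-124 + 131 \left(-21 - 55\right) \left(34 + 68\right) = -124 + 131 \left(\left(-76\right) 102\right) = -124 + 131 \left(-7752\right) = -124 - 1015512 = -1015636$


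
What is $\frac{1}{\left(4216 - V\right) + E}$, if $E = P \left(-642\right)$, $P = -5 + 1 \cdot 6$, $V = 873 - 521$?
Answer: $\frac{1}{3222} \approx 0.00031037$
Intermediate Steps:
$V = 352$
$P = 1$ ($P = -5 + 6 = 1$)
$E = -642$ ($E = 1 \left(-642\right) = -642$)
$\frac{1}{\left(4216 - V\right) + E} = \frac{1}{\left(4216 - 352\right) - 642} = \frac{1}{3864 - 642} = \frac{1}{3222}$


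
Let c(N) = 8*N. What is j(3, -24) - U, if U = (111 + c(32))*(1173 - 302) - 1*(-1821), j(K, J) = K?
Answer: -321475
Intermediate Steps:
U = 321478 (U = (111 + 8*32)*(1173 - 302) - 1*(-1821) = (111 + 256)*871 + 1821 = 367*871 + 1821 = 319657 + 1821 = 321478)
j(3, -24) - U = 3 - 1*321478 = 3 - 321478 = -321475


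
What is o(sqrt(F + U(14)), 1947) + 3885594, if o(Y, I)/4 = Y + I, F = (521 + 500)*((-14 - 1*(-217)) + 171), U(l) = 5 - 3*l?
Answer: 3893382 + 4*sqrt(381817) ≈ 3.8959e+6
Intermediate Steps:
F = 381854 (F = 1021*((-14 + 217) + 171) = 1021*(203 + 171) = 1021*374 = 381854)
o(Y, I) = 4*I + 4*Y (o(Y, I) = 4*(Y + I) = 4*(I + Y) = 4*I + 4*Y)
o(sqrt(F + U(14)), 1947) + 3885594 = (4*1947 + 4*sqrt(381854 + (5 - 3*14))) + 3885594 = (7788 + 4*sqrt(381854 + (5 - 42))) + 3885594 = (7788 + 4*sqrt(381854 - 37)) + 3885594 = (7788 + 4*sqrt(381817)) + 3885594 = 3893382 + 4*sqrt(381817)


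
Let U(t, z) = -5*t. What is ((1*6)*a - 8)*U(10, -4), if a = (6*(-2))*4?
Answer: 14800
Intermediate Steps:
a = -48 (a = -12*4 = -48)
((1*6)*a - 8)*U(10, -4) = ((1*6)*(-48) - 8)*(-5*10) = (6*(-48) - 8)*(-50) = (-288 - 8)*(-50) = -296*(-50) = 14800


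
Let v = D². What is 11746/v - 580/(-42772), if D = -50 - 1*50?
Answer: 63524989/53465000 ≈ 1.1882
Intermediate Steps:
D = -100 (D = -50 - 50 = -100)
v = 10000 (v = (-100)² = 10000)
11746/v - 580/(-42772) = 11746/10000 - 580/(-42772) = 11746*(1/10000) - 580*(-1/42772) = 5873/5000 + 145/10693 = 63524989/53465000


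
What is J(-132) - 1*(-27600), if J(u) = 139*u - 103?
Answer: 9149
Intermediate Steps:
J(u) = -103 + 139*u
J(-132) - 1*(-27600) = (-103 + 139*(-132)) - 1*(-27600) = (-103 - 18348) + 27600 = -18451 + 27600 = 9149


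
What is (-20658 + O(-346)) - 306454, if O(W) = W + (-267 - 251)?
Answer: -327976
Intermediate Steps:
O(W) = -518 + W (O(W) = W - 518 = -518 + W)
(-20658 + O(-346)) - 306454 = (-20658 + (-518 - 346)) - 306454 = (-20658 - 864) - 306454 = -21522 - 306454 = -327976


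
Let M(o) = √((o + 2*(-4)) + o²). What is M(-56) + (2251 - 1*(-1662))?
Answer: 3913 + 32*√3 ≈ 3968.4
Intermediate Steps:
M(o) = √(-8 + o + o²) (M(o) = √((o - 8) + o²) = √((-8 + o) + o²) = √(-8 + o + o²))
M(-56) + (2251 - 1*(-1662)) = √(-8 - 56 + (-56)²) + (2251 - 1*(-1662)) = √(-8 - 56 + 3136) + (2251 + 1662) = √3072 + 3913 = 32*√3 + 3913 = 3913 + 32*√3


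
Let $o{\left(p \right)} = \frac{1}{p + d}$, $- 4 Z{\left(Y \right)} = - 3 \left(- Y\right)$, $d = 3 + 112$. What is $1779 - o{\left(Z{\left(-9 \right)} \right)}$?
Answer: $\frac{866369}{487} \approx 1779.0$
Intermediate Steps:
$d = 115$
$Z{\left(Y \right)} = - \frac{3 Y}{4}$ ($Z{\left(Y \right)} = - \frac{\left(-3\right) \left(- Y\right)}{4} = - \frac{3 Y}{4}$)
$o{\left(p \right)} = \frac{1}{115 + p}$ ($o{\left(p \right)} = \frac{1}{p + 115} = \frac{1}{115 + p}$)
$1779 - o{\left(Z{\left(-9 \right)} \right)} = 1779 - \frac{1}{115 - - \frac{27}{4}} = 1779 - \frac{1}{115 + \frac{27}{4}} = 1779 - \frac{1}{\frac{487}{4}} = 1779 - \frac{4}{487} = \frac{866369}{487}$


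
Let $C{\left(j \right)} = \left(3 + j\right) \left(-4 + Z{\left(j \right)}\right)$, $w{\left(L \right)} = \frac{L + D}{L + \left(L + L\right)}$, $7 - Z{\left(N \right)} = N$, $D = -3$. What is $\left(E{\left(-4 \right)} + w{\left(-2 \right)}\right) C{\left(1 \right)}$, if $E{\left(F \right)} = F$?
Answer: $- \frac{76}{3} \approx -25.333$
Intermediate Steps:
$Z{\left(N \right)} = 7 - N$
$w{\left(L \right)} = \frac{-3 + L}{3 L}$ ($w{\left(L \right)} = \frac{L - 3}{L + \left(L + L\right)} = \frac{-3 + L}{L + 2 L} = \frac{-3 + L}{3 L}$)
$C{\left(j \right)} = \left(3 + j\right) \left(3 - j\right)$ ($C{\left(j \right)} = \left(3 + j\right) \left(-4 - \left(-7 + j\right)\right) = \left(3 + j\right) \left(3 - j\right)$)
$\left(E{\left(-4 \right)} + w{\left(-2 \right)}\right) C{\left(1 \right)} = \left(-4 + \frac{-3 - 2}{3 \left(-2\right)}\right) \left(9 - 1^{2}\right) = \left(-4 + \frac{1}{3} \left(- \frac{1}{2}\right) \left(-5\right)\right) \left(9 - 1\right) = \left(-4 + \frac{5}{6}\right) \left(9 - 1\right) = \left(- \frac{19}{6}\right) 8 = - \frac{76}{3}$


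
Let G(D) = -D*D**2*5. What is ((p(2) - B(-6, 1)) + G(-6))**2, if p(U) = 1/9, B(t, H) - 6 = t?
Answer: 94497841/81 ≈ 1.1666e+6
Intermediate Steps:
B(t, H) = 6 + t
p(U) = 1/9
G(D) = -5*D**3 (G(D) = -D**3*5 = -5*D**3)
((p(2) - B(-6, 1)) + G(-6))**2 = ((1/9 - (6 - 6)) - 5*(-6)**3)**2 = ((1/9 - 1*0) - 5*(-216))**2 = ((1/9 + 0) + 1080)**2 = (1/9 + 1080)**2 = (9721/9)**2 = 94497841/81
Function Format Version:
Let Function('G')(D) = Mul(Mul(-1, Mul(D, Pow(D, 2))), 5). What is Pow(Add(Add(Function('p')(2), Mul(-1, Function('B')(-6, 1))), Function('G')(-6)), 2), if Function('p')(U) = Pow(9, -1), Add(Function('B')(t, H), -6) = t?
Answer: Rational(94497841, 81) ≈ 1.1666e+6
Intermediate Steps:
Function('B')(t, H) = Add(6, t)
Function('p')(U) = Rational(1, 9)
Function('G')(D) = Mul(-5, Pow(D, 3)) (Function('G')(D) = Mul(Mul(-1, Pow(D, 3)), 5) = Mul(-5, Pow(D, 3)))
Pow(Add(Add(Function('p')(2), Mul(-1, Function('B')(-6, 1))), Function('G')(-6)), 2) = Pow(Add(Add(Rational(1, 9), Mul(-1, Add(6, -6))), Mul(-5, Pow(-6, 3))), 2) = Pow(Add(Add(Rational(1, 9), Mul(-1, 0)), Mul(-5, -216)), 2) = Pow(Add(Add(Rational(1, 9), 0), 1080), 2) = Pow(Add(Rational(1, 9), 1080), 2) = Pow(Rational(9721, 9), 2) = Rational(94497841, 81)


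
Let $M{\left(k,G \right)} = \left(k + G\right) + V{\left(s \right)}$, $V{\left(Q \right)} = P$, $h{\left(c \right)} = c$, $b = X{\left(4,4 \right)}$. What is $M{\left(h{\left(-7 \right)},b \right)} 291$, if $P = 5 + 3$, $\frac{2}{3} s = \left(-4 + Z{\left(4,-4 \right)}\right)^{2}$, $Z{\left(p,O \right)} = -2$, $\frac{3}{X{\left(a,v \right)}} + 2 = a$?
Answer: $\frac{1455}{2} \approx 727.5$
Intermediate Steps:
$X{\left(a,v \right)} = \frac{3}{-2 + a}$
$b = \frac{3}{2}$ ($b = \frac{3}{-2 + 4} = \frac{3}{2} \approx 1.5$)
$s = 54$ ($s = \frac{3 \left(-4 - 2\right)^{2}}{2} = \frac{3 \left(-6\right)^{2}}{2} = \frac{3}{2} \cdot 36 = 54$)
$P = 8$
$V{\left(Q \right)} = 8$
$M{\left(k,G \right)} = 8 + G + k$ ($M{\left(k,G \right)} = \left(k + G\right) + 8 = \left(G + k\right) + 8 = 8 + G + k$)
$M{\left(h{\left(-7 \right)},b \right)} 291 = \left(8 + \frac{3}{2} - 7\right) 291 = \frac{5}{2} \cdot 291 = \frac{1455}{2}$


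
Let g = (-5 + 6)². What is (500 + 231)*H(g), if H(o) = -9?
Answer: -6579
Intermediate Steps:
g = 1 (g = 1² = 1)
(500 + 231)*H(g) = (500 + 231)*(-9) = 731*(-9) = -6579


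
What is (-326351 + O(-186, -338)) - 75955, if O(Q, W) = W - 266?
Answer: -402910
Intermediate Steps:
O(Q, W) = -266 + W
(-326351 + O(-186, -338)) - 75955 = (-326351 + (-266 - 338)) - 75955 = (-326351 - 604) - 75955 = -326955 - 75955 = -402910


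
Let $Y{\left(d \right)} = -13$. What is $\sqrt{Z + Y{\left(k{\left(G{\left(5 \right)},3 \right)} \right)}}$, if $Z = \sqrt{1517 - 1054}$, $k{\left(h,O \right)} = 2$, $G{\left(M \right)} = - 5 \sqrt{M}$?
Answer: $\sqrt{-13 + \sqrt{463}} \approx 2.9185$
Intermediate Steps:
$Z = \sqrt{463} \approx 21.517$
$\sqrt{Z + Y{\left(k{\left(G{\left(5 \right)},3 \right)} \right)}} = \sqrt{\sqrt{463} - 13} = \sqrt{-13 + \sqrt{463}}$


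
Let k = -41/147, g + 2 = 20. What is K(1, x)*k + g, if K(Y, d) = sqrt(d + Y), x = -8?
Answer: 18 - 41*I*sqrt(7)/147 ≈ 18.0 - 0.73793*I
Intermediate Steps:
g = 18 (g = -2 + 20 = 18)
k = -41/147 (k = -41*1/147 = -41/147 ≈ -0.27891)
K(Y, d) = sqrt(Y + d)
K(1, x)*k + g = sqrt(1 - 8)*(-41/147) + 18 = sqrt(-7)*(-41/147) + 18 = (I*sqrt(7))*(-41/147) + 18 = -41*I*sqrt(7)/147 + 18 = 18 - 41*I*sqrt(7)/147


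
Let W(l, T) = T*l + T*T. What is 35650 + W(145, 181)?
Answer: 94656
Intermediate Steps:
W(l, T) = T² + T*l (W(l, T) = T*l + T² = T² + T*l)
35650 + W(145, 181) = 35650 + 181*(181 + 145) = 35650 + 181*326 = 35650 + 59006 = 94656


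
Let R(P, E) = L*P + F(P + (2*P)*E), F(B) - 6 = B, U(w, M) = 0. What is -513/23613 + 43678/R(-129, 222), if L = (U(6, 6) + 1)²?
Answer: -10400789/13317732 ≈ -0.78097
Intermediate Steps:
F(B) = 6 + B
L = 1 (L = (0 + 1)² = 1² = 1)
R(P, E) = 6 + 2*P + 2*E*P (R(P, E) = 1*P + (6 + (P + (2*P)*E)) = P + (6 + (P + 2*E*P)) = P + (6 + P + 2*E*P) = 6 + 2*P + 2*E*P)
-513/23613 + 43678/R(-129, 222) = -513/23613 + 43678/(6 + 2*(-129) + 2*222*(-129)) = -513*1/23613 + 43678/(6 - 258 - 57276) = -171/7871 + 43678/(-57528) = -171/7871 + 43678*(-1/57528) = -171/7871 - 21839/28764 = -10400789/13317732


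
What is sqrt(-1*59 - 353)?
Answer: 2*I*sqrt(103) ≈ 20.298*I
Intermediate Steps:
sqrt(-1*59 - 353) = sqrt(-59 - 353) = sqrt(-412) = 2*I*sqrt(103)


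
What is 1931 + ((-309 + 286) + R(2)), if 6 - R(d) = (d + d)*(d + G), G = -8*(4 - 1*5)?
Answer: 1874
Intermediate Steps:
G = 8 (G = -8*(4 - 5) = -8*(-1) = 8)
R(d) = 6 - 2*d*(8 + d) (R(d) = 6 - (d + d)*(d + 8) = 6 - 2*d*(8 + d))
1931 + ((-309 + 286) + R(2)) = 1931 + ((-309 + 286) + (6 - 16*2 - 2*2²)) = 1931 + (-23 + (6 - 32 - 2*4)) = 1931 + (-23 + (6 - 32 - 8)) = 1931 + (-23 - 34) = 1931 - 57 = 1874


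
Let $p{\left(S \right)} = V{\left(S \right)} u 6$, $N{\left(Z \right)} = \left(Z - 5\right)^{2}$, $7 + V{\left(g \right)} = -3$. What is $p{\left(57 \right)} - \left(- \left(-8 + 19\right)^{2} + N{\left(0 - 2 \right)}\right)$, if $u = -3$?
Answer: $252$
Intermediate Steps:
$V{\left(g \right)} = -10$ ($V{\left(g \right)} = -7 - 3 = -10$)
$N{\left(Z \right)} = \left(-5 + Z\right)^{2}$
$p{\left(S \right)} = 180$ ($p{\left(S \right)} = \left(-10\right) \left(-3\right) 6 = 30 \cdot 6 = 180$)
$p{\left(57 \right)} - \left(- \left(-8 + 19\right)^{2} + N{\left(0 - 2 \right)}\right) = 180 + \left(\left(-8 + 19\right)^{2} - \left(-5 + \left(0 - 2\right)\right)^{2}\right) = 180 + \left(11^{2} - \left(-5 + \left(0 - 2\right)\right)^{2}\right) = 180 + \left(121 - \left(-5 - 2\right)^{2}\right) = 180 + \left(121 - \left(-7\right)^{2}\right) = 180 + \left(121 - 49\right) = 180 + 72 = 252$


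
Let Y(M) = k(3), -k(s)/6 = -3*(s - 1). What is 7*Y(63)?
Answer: 252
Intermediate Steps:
k(s) = -18 + 18*s (k(s) = -(-18)*(s - 1) = -(-18)*(-1 + s) = -6*(3 - 3*s) = -18 + 18*s)
Y(M) = 36 (Y(M) = -18 + 18*3 = -18 + 54 = 36)
7*Y(63) = 7*36 = 252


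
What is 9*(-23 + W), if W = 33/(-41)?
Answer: -8784/41 ≈ -214.24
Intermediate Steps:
W = -33/41 (W = 33*(-1/41) = -33/41 ≈ -0.80488)
9*(-23 + W) = 9*(-23 - 33/41) = 9*(-976/41) = -8784/41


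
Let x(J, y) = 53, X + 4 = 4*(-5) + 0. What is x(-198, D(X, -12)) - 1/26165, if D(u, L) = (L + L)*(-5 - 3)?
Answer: 1386744/26165 ≈ 53.000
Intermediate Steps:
X = -24 (X = -4 + (4*(-5) + 0) = -4 + (-20 + 0) = -4 - 20 = -24)
D(u, L) = -16*L (D(u, L) = (2*L)*(-8) = -16*L)
x(-198, D(X, -12)) - 1/26165 = 53 - 1/26165 = 1386744/26165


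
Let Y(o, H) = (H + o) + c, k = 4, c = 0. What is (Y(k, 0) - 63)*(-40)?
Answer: 2360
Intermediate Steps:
Y(o, H) = H + o (Y(o, H) = (H + o) + 0 = H + o)
(Y(k, 0) - 63)*(-40) = ((0 + 4) - 63)*(-40) = (4 - 63)*(-40) = -59*(-40) = 2360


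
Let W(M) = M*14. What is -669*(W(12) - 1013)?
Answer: 565305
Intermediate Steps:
W(M) = 14*M
-669*(W(12) - 1013) = -669*(14*12 - 1013) = -669*(168 - 1013) = -669*(-845) = 565305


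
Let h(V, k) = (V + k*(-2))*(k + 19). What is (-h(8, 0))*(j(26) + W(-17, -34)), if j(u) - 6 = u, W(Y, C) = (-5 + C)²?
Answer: -236056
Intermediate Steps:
j(u) = 6 + u
h(V, k) = (19 + k)*(V - 2*k) (h(V, k) = (V - 2*k)*(19 + k) = (19 + k)*(V - 2*k))
(-h(8, 0))*(j(26) + W(-17, -34)) = (-(-38*0 - 2*0² + 19*8 + 8*0))*((6 + 26) + (-5 - 34)²) = (-(0 - 2*0 + 152 + 0))*(32 + (-39)²) = (-(0 + 0 + 152 + 0))*(32 + 1521) = -1*152*1553 = -152*1553 = -236056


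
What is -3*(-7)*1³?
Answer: 21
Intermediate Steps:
-3*(-7)*1³ = 21*1 = 21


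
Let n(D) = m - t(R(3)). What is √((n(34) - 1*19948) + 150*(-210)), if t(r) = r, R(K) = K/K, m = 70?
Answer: I*√51379 ≈ 226.67*I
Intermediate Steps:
R(K) = 1
n(D) = 69 (n(D) = 70 - 1*1 = 70 - 1 = 69)
√((n(34) - 1*19948) + 150*(-210)) = √((69 - 1*19948) + 150*(-210)) = √((69 - 19948) - 31500) = √(-19879 - 31500) = √(-51379) = I*√51379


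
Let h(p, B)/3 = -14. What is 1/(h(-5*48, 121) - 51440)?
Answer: -1/51482 ≈ -1.9424e-5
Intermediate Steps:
h(p, B) = -42 (h(p, B) = 3*(-14) = -42)
1/(h(-5*48, 121) - 51440) = 1/(-42 - 51440) = 1/(-51482) = -1/51482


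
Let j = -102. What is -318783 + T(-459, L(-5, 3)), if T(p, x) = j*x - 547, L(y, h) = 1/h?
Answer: -319364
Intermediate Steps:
T(p, x) = -547 - 102*x (T(p, x) = -102*x - 547 = -547 - 102*x)
-318783 + T(-459, L(-5, 3)) = -318783 + (-547 - 102/3) = -318783 + (-547 - 102*⅓) = -318783 + (-547 - 34) = -318783 - 581 = -319364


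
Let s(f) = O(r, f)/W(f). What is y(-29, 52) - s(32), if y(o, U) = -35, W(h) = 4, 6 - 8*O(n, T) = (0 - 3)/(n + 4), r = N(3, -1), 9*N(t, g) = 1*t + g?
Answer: -42815/1216 ≈ -35.210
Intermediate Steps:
N(t, g) = g/9 + t/9 (N(t, g) = (1*t + g)/9 = (t + g)/9 = (g + t)/9 = g/9 + t/9)
r = 2/9 (r = (⅑)*(-1) + (⅑)*3 = -⅑ + ⅓ = 2/9 ≈ 0.22222)
O(n, T) = ¾ + 3/(8*(4 + n)) (O(n, T) = ¾ - (0 - 3)/(8*(n + 4)) = ¾ - (-3)/(8*(4 + n)) = ¾ + 3/(8*(4 + n)))
s(f) = 255/1216 (s(f) = (3*(9 + 2*(2/9))/(8*(4 + 2/9)))/4 = (3*(9 + 4/9)/(8*(38/9)))*(¼) = ((3/8)*(9/38)*(85/9))*(¼) = (255/304)*(¼) = 255/1216)
y(-29, 52) - s(32) = -35 - 1*255/1216 = -35 - 255/1216 = -42815/1216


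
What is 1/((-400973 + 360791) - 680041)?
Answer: -1/720223 ≈ -1.3885e-6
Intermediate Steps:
1/((-400973 + 360791) - 680041) = 1/(-40182 - 680041) = 1/(-720223) = -1/720223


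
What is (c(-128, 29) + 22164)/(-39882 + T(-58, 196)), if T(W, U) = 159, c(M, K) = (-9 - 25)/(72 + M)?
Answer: -620609/1112244 ≈ -0.55798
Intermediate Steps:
c(M, K) = -34/(72 + M)
(c(-128, 29) + 22164)/(-39882 + T(-58, 196)) = (-34/(72 - 128) + 22164)/(-39882 + 159) = (-34/(-56) + 22164)/(-39723) = (-34*(-1/56) + 22164)*(-1/39723) = (17/28 + 22164)*(-1/39723) = (620609/28)*(-1/39723) = -620609/1112244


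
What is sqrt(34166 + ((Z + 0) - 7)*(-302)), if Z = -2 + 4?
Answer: 6*sqrt(991) ≈ 188.88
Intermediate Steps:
Z = 2
sqrt(34166 + ((Z + 0) - 7)*(-302)) = sqrt(34166 + ((2 + 0) - 7)*(-302)) = sqrt(34166 + (2 - 7)*(-302)) = sqrt(34166 - 5*(-302)) = sqrt(34166 + 1510) = sqrt(35676) = 6*sqrt(991)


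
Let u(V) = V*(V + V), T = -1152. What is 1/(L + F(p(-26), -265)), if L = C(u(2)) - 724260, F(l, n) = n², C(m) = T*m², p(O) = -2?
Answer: -1/727763 ≈ -1.3741e-6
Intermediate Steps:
u(V) = 2*V² (u(V) = V*(2*V) = 2*V²)
C(m) = -1152*m²
L = -797988 (L = -1152*(2*2²)² - 724260 = -1152*(2*4)² - 724260 = -1152*8² - 724260 = -1152*64 - 724260 = -73728 - 724260 = -797988)
1/(L + F(p(-26), -265)) = 1/(-797988 + (-265)²) = 1/(-797988 + 70225) = 1/(-727763) = -1/727763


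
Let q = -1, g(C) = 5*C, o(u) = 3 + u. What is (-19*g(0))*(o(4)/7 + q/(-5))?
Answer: 0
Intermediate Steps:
(-19*g(0))*(o(4)/7 + q/(-5)) = (-95*0)*((3 + 4)/7 - 1/(-5)) = (-19*0)*(7*(⅐) - 1*(-⅕)) = 0*(1 + ⅕) = 0*(6/5) = 0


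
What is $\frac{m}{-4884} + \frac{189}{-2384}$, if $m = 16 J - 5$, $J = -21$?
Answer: $- \frac{2503}{264624} \approx -0.0094587$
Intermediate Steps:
$m = -341$ ($m = 16 \left(-21\right) - 5 = -336 - 5 = -341$)
$\frac{m}{-4884} + \frac{189}{-2384} = - \frac{341}{-4884} + \frac{189}{-2384} = \left(-341\right) \left(- \frac{1}{4884}\right) + 189 \left(- \frac{1}{2384}\right) = \frac{31}{444} - \frac{189}{2384} = - \frac{2503}{264624}$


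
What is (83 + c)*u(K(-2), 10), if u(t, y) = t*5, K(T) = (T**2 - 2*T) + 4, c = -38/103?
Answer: 510660/103 ≈ 4957.9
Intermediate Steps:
c = -38/103 (c = -38*1/103 = -38/103 ≈ -0.36893)
K(T) = 4 + T**2 - 2*T
u(t, y) = 5*t
(83 + c)*u(K(-2), 10) = (83 - 38/103)*(5*(4 + (-2)**2 - 2*(-2))) = 8511*(5*(4 + 4 + 4))/103 = 8511*(5*12)/103 = (8511/103)*60 = 510660/103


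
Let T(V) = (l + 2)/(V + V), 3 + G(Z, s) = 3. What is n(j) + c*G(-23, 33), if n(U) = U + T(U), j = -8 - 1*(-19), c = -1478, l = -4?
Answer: 120/11 ≈ 10.909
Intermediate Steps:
G(Z, s) = 0 (G(Z, s) = -3 + 3 = 0)
T(V) = -1/V (T(V) = (-4 + 2)/(V + V) = -2*1/(2*V) = -1/V)
j = 11 (j = -8 + 19 = 11)
n(U) = U - 1/U
n(j) + c*G(-23, 33) = (11 - 1/11) - 1478*0 = (11 - 1*1/11) + 0 = (11 - 1/11) + 0 = 120/11 + 0 = 120/11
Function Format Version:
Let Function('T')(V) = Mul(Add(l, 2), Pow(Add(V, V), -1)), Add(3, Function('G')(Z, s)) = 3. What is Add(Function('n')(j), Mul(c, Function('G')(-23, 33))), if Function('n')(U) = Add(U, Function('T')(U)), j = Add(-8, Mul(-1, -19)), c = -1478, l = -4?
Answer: Rational(120, 11) ≈ 10.909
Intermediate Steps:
Function('G')(Z, s) = 0 (Function('G')(Z, s) = Add(-3, 3) = 0)
Function('T')(V) = Mul(-1, Pow(V, -1)) (Function('T')(V) = Mul(Add(-4, 2), Pow(Add(V, V), -1)) = Mul(-2, Pow(Mul(2, V), -1)) = Mul(-2, Mul(Rational(1, 2), Pow(V, -1))) = Mul(-1, Pow(V, -1)))
j = 11 (j = Add(-8, 19) = 11)
Function('n')(U) = Add(U, Mul(-1, Pow(U, -1)))
Add(Function('n')(j), Mul(c, Function('G')(-23, 33))) = Add(Add(11, Mul(-1, Pow(11, -1))), Mul(-1478, 0)) = Add(Add(11, Mul(-1, Rational(1, 11))), 0) = Add(Add(11, Rational(-1, 11)), 0) = Add(Rational(120, 11), 0) = Rational(120, 11)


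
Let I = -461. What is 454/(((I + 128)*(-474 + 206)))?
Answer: 227/44622 ≈ 0.0050872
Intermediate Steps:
454/(((I + 128)*(-474 + 206))) = 454/(((-461 + 128)*(-474 + 206))) = 454/((-333*(-268))) = 454/89244 = 454*(1/89244) = 227/44622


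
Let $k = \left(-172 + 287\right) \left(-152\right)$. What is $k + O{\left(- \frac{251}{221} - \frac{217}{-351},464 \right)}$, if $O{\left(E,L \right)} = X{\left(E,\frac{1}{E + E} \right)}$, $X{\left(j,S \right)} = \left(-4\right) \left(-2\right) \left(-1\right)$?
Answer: $-17488$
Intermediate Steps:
$X{\left(j,S \right)} = -8$ ($X{\left(j,S \right)} = 8 \left(-1\right) = -8$)
$O{\left(E,L \right)} = -8$
$k = -17480$ ($k = 115 \left(-152\right) = -17480$)
$k + O{\left(- \frac{251}{221} - \frac{217}{-351},464 \right)} = -17480 - 8 = -17488$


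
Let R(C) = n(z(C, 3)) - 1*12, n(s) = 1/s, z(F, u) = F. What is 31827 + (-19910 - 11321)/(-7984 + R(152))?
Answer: 38686996469/1215391 ≈ 31831.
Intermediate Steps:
R(C) = -12 + 1/C (R(C) = 1/C - 1*12 = 1/C - 12 = -12 + 1/C)
31827 + (-19910 - 11321)/(-7984 + R(152)) = 31827 + (-19910 - 11321)/(-7984 + (-12 + 1/152)) = 31827 - 31231/(-7984 + (-12 + 1/152)) = 31827 - 31231/(-7984 - 1823/152) = 31827 - 31231/(-1215391/152) = 31827 - 31231*(-152/1215391) = 31827 + 4747112/1215391 = 38686996469/1215391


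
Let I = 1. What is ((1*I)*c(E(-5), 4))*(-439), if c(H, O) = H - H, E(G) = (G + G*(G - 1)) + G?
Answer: 0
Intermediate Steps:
E(G) = 2*G + G*(-1 + G) (E(G) = (G + G*(-1 + G)) + G = 2*G + G*(-1 + G))
c(H, O) = 0
((1*I)*c(E(-5), 4))*(-439) = ((1*1)*0)*(-439) = (1*0)*(-439) = 0*(-439) = 0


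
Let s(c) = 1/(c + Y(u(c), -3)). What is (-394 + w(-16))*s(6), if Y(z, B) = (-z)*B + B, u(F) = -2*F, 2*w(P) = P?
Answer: 134/11 ≈ 12.182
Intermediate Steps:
w(P) = P/2
Y(z, B) = B - B*z (Y(z, B) = -B*z + B = B - B*z)
s(c) = 1/(-3 - 5*c) (s(c) = 1/(c - 3*(1 - (-2)*c)) = 1/(c - 3*(1 + 2*c)) = 1/(c + (-3 - 6*c)) = 1/(-3 - 5*c))
(-394 + w(-16))*s(6) = (-394 + (½)*(-16))*(-1/(3 + 5*6)) = (-394 - 8)*(-1/(3 + 30)) = -(-402)/33 = -402*(-1/33) = 134/11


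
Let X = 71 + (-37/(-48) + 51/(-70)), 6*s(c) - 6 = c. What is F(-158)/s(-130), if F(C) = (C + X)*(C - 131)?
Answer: -42219721/34720 ≈ -1216.0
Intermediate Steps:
s(c) = 1 + c/6
X = 119351/1680 (X = 71 + (-37*(-1/48) + 51*(-1/70)) = 71 + (37/48 - 51/70) = 71 + 71/1680 = 119351/1680 ≈ 71.042)
F(C) = (-131 + C)*(119351/1680 + C) (F(C) = (C + 119351/1680)*(C - 131) = (119351/1680 + C)*(-131 + C) = (-131 + C)*(119351/1680 + C))
F(-158)/s(-130) = (-15634981/1680 + (-158)² - 100729/1680*(-158))/(1 + (⅙)*(-130)) = (-15634981/1680 + 24964 + 7957591/840)/(1 - 65/3) = 42219721/(1680*(-62/3)) = (42219721/1680)*(-3/62) = -42219721/34720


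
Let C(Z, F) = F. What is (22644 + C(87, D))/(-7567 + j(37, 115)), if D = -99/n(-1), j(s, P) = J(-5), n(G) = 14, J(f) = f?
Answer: -105639/35336 ≈ -2.9896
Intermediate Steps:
j(s, P) = -5
D = -99/14 ≈ -7.0714
(22644 + C(87, D))/(-7567 + j(37, 115)) = (22644 - 99/14)/(-7567 - 5) = (316917/14)/(-7572) = (316917/14)*(-1/7572) = -105639/35336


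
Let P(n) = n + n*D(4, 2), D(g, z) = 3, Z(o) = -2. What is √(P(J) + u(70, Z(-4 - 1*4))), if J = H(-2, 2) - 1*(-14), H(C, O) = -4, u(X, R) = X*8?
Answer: 10*√6 ≈ 24.495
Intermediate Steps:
u(X, R) = 8*X
J = 10 (J = -4 - 1*(-14) = -4 + 14 = 10)
P(n) = 4*n (P(n) = n + n*3 = n + 3*n = 4*n)
√(P(J) + u(70, Z(-4 - 1*4))) = √(4*10 + 8*70) = √(40 + 560) = √600 = 10*√6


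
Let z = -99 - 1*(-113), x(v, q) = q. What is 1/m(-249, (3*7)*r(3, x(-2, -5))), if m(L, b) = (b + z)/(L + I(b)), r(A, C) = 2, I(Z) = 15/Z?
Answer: -3481/784 ≈ -4.4400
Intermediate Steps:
z = 14 (z = -99 + 113 = 14)
m(L, b) = (14 + b)/(L + 15/b) (m(L, b) = (b + 14)/(L + 15/b) = (14 + b)/(L + 15/b))
1/m(-249, (3*7)*r(3, x(-2, -5))) = 1/(((3*7)*2)*(14 + (3*7)*2)/(15 - 249*3*7*2)) = 1/((21*2)*(14 + 21*2)/(15 - 5229*2)) = 1/(42*(14 + 42)/(15 - 249*42)) = 1/(42*56/(15 - 10458)) = 1/(42*56/(-10443)) = 1/(42*(-1/10443)*56) = 1/(-784/3481) = -3481/784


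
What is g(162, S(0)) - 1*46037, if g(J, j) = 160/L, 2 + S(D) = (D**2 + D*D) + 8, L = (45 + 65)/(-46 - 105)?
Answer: -508823/11 ≈ -46257.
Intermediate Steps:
L = -110/151 (L = 110/(-151) = 110*(-1/151) = -110/151 ≈ -0.72848)
S(D) = 6 + 2*D**2 (S(D) = -2 + ((D**2 + D*D) + 8) = -2 + ((D**2 + D**2) + 8) = -2 + (2*D**2 + 8) = -2 + (8 + 2*D**2) = 6 + 2*D**2)
g(J, j) = -2416/11 (g(J, j) = 160/(-110/151) = 160*(-151/110) = -2416/11)
g(162, S(0)) - 1*46037 = -2416/11 - 1*46037 = -2416/11 - 46037 = -508823/11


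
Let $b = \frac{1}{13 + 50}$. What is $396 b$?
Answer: $\frac{44}{7} \approx 6.2857$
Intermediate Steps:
$b = \frac{1}{63} \approx 0.015873$
$396 b = 396 \cdot \frac{1}{63} = \frac{44}{7}$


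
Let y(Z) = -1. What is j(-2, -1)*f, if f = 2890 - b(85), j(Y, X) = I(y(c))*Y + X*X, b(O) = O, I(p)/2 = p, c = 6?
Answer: 14025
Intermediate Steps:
I(p) = 2*p
j(Y, X) = X**2 - 2*Y (j(Y, X) = (2*(-1))*Y + X*X = -2*Y + X**2 = X**2 - 2*Y)
f = 2805 (f = 2890 - 1*85 = 2890 - 85 = 2805)
j(-2, -1)*f = ((-1)**2 - 2*(-2))*2805 = (1 + 4)*2805 = 5*2805 = 14025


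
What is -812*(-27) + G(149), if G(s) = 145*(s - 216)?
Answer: 12209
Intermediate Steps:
G(s) = -31320 + 145*s (G(s) = 145*(-216 + s) = -31320 + 145*s)
-812*(-27) + G(149) = -812*(-27) + (-31320 + 145*149) = 21924 + (-31320 + 21605) = 21924 - 9715 = 12209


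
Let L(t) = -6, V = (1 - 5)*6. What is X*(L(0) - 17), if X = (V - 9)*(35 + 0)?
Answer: 26565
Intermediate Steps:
V = -24 (V = -4*6 = -24)
X = -1155 (X = (-24 - 9)*(35 + 0) = -33*35 = -1155)
X*(L(0) - 17) = -1155*(-6 - 17) = -1155*(-23) = 26565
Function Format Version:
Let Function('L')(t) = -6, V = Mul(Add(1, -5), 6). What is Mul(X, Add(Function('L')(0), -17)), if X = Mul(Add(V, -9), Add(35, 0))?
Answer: 26565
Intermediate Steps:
V = -24 (V = Mul(-4, 6) = -24)
X = -1155 (X = Mul(Add(-24, -9), Add(35, 0)) = Mul(-33, 35) = -1155)
Mul(X, Add(Function('L')(0), -17)) = Mul(-1155, Add(-6, -17)) = Mul(-1155, -23) = 26565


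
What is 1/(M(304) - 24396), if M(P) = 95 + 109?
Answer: -1/24192 ≈ -4.1336e-5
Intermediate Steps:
M(P) = 204
1/(M(304) - 24396) = 1/(204 - 24396) = 1/(-24192) = -1/24192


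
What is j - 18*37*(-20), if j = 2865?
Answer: 16185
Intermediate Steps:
j - 18*37*(-20) = 2865 - 18*37*(-20) = 2865 - 666*(-20) = 2865 + 13320 = 16185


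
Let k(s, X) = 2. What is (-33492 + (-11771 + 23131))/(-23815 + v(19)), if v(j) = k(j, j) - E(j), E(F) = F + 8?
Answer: 5533/5960 ≈ 0.92836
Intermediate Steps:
E(F) = 8 + F
v(j) = -6 - j (v(j) = 2 - (8 + j) = 2 + (-8 - j) = -6 - j)
(-33492 + (-11771 + 23131))/(-23815 + v(19)) = (-33492 + (-11771 + 23131))/(-23815 + (-6 - 1*19)) = (-33492 + 11360)/(-23815 + (-6 - 19)) = -22132/(-23815 - 25) = -22132/(-23840) = -22132*(-1/23840) = 5533/5960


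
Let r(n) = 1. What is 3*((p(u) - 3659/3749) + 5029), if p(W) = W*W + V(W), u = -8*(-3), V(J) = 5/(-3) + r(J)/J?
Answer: 504081453/29992 ≈ 16807.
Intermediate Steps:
V(J) = -5/3 + 1/J (V(J) = 5/(-3) + 1/J = 5*(-⅓) + 1/J = -5/3 + 1/J)
u = 24
p(W) = -5/3 + 1/W + W² (p(W) = W*W + (-5/3 + 1/W) = W² + (-5/3 + 1/W) = -5/3 + 1/W + W²)
3*((p(u) - 3659/3749) + 5029) = 3*(((-5/3 + 1/24 + 24²) - 3659/3749) + 5029) = 3*(((-5/3 + 1/24 + 576) - 3659*1/3749) + 5029) = 3*((4595/8 - 3659/3749) + 5029) = 3*(17197383/29992 + 5029) = 3*(168027151/29992) = 504081453/29992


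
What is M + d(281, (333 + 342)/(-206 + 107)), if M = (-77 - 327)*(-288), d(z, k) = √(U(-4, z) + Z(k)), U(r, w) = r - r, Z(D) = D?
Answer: 116352 + 5*I*√33/11 ≈ 1.1635e+5 + 2.6112*I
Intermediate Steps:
U(r, w) = 0
d(z, k) = √k (d(z, k) = √(0 + k) = √k)
M = 116352 (M = -404*(-288) = 116352)
M + d(281, (333 + 342)/(-206 + 107)) = 116352 + √((333 + 342)/(-206 + 107)) = 116352 + √(675/(-99)) = 116352 + √(675*(-1/99)) = 116352 + √(-75/11) = 116352 + 5*I*√33/11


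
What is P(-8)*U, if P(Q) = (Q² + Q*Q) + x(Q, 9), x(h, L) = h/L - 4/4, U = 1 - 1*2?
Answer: -1135/9 ≈ -126.11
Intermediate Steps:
U = -1 (U = 1 - 2 = -1)
x(h, L) = -1 + h/L (x(h, L) = h/L - 4*¼ = h/L - 1 = -1 + h/L)
P(Q) = -1 + 2*Q² + Q/9 (P(Q) = (Q² + Q*Q) + (Q - 1*9)/9 = (Q² + Q²) + (Q - 9)/9 = 2*Q² + (-9 + Q)/9 = 2*Q² + (-1 + Q/9) = -1 + 2*Q² + Q/9)
P(-8)*U = (-1 + 2*(-8)² + (⅑)*(-8))*(-1) = (-1 + 2*64 - 8/9)*(-1) = (-1 + 128 - 8/9)*(-1) = (1135/9)*(-1) = -1135/9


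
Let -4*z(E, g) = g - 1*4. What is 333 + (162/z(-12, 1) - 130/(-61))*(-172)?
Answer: -2268319/61 ≈ -37186.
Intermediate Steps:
z(E, g) = 1 - g/4 (z(E, g) = -(g - 1*4)/4 = -(g - 4)/4 = -(-4 + g)/4 = 1 - g/4)
333 + (162/z(-12, 1) - 130/(-61))*(-172) = 333 + (162/(1 - ¼*1) - 130/(-61))*(-172) = 333 + (162/(1 - ¼) - 130*(-1/61))*(-172) = 333 + (162/(¾) + 130/61)*(-172) = 333 + (162*(4/3) + 130/61)*(-172) = 333 + (216 + 130/61)*(-172) = 333 + (13306/61)*(-172) = 333 - 2288632/61 = -2268319/61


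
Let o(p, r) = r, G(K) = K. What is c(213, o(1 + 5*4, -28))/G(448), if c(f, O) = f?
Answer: 213/448 ≈ 0.47545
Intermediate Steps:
c(213, o(1 + 5*4, -28))/G(448) = 213/448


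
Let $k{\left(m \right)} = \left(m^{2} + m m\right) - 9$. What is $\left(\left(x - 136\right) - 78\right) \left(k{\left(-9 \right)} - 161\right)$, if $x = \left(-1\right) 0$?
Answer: $1712$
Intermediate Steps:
$k{\left(m \right)} = -9 + 2 m^{2}$ ($k{\left(m \right)} = \left(m^{2} + m^{2}\right) - 9 = 2 m^{2} - 9 = -9 + 2 m^{2}$)
$x = 0$
$\left(\left(x - 136\right) - 78\right) \left(k{\left(-9 \right)} - 161\right) = \left(\left(0 - 136\right) - 78\right) \left(\left(-9 + 2 \left(-9\right)^{2}\right) - 161\right) = \left(-136 - 78\right) \left(\left(-9 + 2 \cdot 81\right) - 161\right) = - 214 \left(\left(-9 + 162\right) - 161\right) = - 214 \left(153 - 161\right) = \left(-214\right) \left(-8\right) = 1712$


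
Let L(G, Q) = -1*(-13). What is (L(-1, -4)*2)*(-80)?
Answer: -2080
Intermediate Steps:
L(G, Q) = 13
(L(-1, -4)*2)*(-80) = (13*2)*(-80) = 26*(-80) = -2080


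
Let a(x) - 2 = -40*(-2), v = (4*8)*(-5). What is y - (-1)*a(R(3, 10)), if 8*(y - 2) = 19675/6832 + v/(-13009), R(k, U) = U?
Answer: 59982717131/711019904 ≈ 84.362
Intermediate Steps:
v = -160 (v = 32*(-5) = -160)
a(x) = 82 (a(x) = 2 - 40*(-2) = 2 + 80 = 82)
y = 1679085003/711019904 (y = 2 + (19675/6832 - 160/(-13009))/8 = 2 + (19675*(1/6832) - 160*(-1/13009))/8 = 2 + (19675/6832 + 160/13009)/8 = 2 + (⅛)*(257045195/88877488) = 2 + 257045195/711019904 = 1679085003/711019904 ≈ 2.3615)
y - (-1)*a(R(3, 10)) = 1679085003/711019904 - (-1)*82 = 1679085003/711019904 - 1*(-82) = 1679085003/711019904 + 82 = 59982717131/711019904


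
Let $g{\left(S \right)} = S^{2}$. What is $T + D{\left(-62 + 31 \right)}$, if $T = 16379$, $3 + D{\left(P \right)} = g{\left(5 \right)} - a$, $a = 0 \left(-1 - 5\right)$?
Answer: $16401$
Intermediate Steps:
$a = 0$ ($a = 0 \left(-6\right) = 0$)
$D{\left(P \right)} = 22$ ($D{\left(P \right)} = -3 + \left(5^{2} - 0\right) = -3 + \left(25 + 0\right) = -3 + 25 = 22$)
$T + D{\left(-62 + 31 \right)} = 16379 + 22 = 16401$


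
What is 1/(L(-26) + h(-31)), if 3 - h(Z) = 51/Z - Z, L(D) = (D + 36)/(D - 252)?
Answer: -4309/113718 ≈ -0.037892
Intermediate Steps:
L(D) = (36 + D)/(-252 + D)
h(Z) = 3 + Z - 51/Z (h(Z) = 3 - (51/Z - Z) = 3 - (-Z + 51/Z) = 3 + (Z - 51/Z) = 3 + Z - 51/Z)
1/(L(-26) + h(-31)) = 1/((36 - 26)/(-252 - 26) + (3 - 31 - 51/(-31))) = 1/(10/(-278) + (3 - 31 - 51*(-1/31))) = 1/(-1/278*10 + (3 - 31 + 51/31)) = 1/(-5/139 - 817/31) = 1/(-113718/4309) = -4309/113718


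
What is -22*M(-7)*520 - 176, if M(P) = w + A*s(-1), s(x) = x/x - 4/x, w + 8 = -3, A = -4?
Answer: 354464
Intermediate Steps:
w = -11 (w = -8 - 3 = -11)
s(x) = 1 - 4/x
M(P) = -31 (M(P) = -11 - 4*(-4 - 1)/(-1) = -11 - (-4)*(-5) = -11 - 4*5 = -11 - 20 = -31)
-22*M(-7)*520 - 176 = -22*(-31)*520 - 176 = 682*520 - 176 = 354640 - 176 = 354464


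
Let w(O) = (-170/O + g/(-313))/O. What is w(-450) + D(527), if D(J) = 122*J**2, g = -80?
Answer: 214758531769579/6338250 ≈ 3.3883e+7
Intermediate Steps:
w(O) = (80/313 - 170/O)/O (w(O) = (-170/O - 80/(-313))/O = (-170/O - 80*(-1/313))/O = (-170/O + 80/313)/O = (80/313 - 170/O)/O)
w(-450) + D(527) = (10/313)*(-5321 + 8*(-450))/(-450)**2 + 122*527**2 = (10/313)*(1/202500)*(-5321 - 3600) + 122*277729 = (10/313)*(1/202500)*(-8921) + 33882938 = -8921/6338250 + 33882938 = 214758531769579/6338250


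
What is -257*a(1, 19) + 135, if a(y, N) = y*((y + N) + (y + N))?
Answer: -10145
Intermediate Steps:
a(y, N) = y*(2*N + 2*y) (a(y, N) = y*((N + y) + (N + y)) = y*(2*N + 2*y))
-257*a(1, 19) + 135 = -514*(19 + 1) + 135 = -514*20 + 135 = -257*40 + 135 = -10280 + 135 = -10145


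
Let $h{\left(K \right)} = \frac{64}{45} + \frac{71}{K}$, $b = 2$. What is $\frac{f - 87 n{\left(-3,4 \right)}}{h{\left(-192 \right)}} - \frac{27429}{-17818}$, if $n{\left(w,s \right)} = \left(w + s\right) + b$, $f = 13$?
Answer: $- \frac{12643191021}{54006358} \approx -234.11$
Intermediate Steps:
$n{\left(w,s \right)} = 2 + s + w$ ($n{\left(w,s \right)} = \left(w + s\right) + 2 = \left(s + w\right) + 2 = 2 + s + w$)
$h{\left(K \right)} = \frac{64}{45} + \frac{71}{K}$ ($h{\left(K \right)} = 64 \cdot \frac{1}{45} + \frac{71}{K} = \frac{64}{45} + \frac{71}{K}$)
$\frac{f - 87 n{\left(-3,4 \right)}}{h{\left(-192 \right)}} - \frac{27429}{-17818} = \frac{13 - 87 \left(2 + 4 - 3\right)}{\frac{64}{45} + \frac{71}{-192}} - \frac{27429}{-17818} = \frac{13 - 261}{\frac{64}{45} + 71 \left(- \frac{1}{192}\right)} - - \frac{27429}{17818} = \frac{13 - 261}{\frac{64}{45} - \frac{71}{192}} + \frac{27429}{17818} = - \frac{248}{\frac{3031}{2880}} + \frac{27429}{17818} = \left(-248\right) \frac{2880}{3031} + \frac{27429}{17818} = - \frac{714240}{3031} + \frac{27429}{17818} = - \frac{12643191021}{54006358}$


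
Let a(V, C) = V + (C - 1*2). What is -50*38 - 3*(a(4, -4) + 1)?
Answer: -1897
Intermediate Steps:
a(V, C) = -2 + C + V (a(V, C) = V + (C - 2) = V + (-2 + C) = -2 + C + V)
-50*38 - 3*(a(4, -4) + 1) = -50*38 - 3*((-2 - 4 + 4) + 1) = -1900 - 3*(-2 + 1) = -1900 - 3*(-1) = -1900 + 3 = -1897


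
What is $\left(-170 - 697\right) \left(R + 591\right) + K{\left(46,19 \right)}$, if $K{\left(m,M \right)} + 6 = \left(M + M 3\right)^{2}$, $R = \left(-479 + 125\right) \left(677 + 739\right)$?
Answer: $434089261$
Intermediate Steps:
$R = -501264$ ($R = \left(-354\right) 1416 = -501264$)
$K{\left(m,M \right)} = -6 + 16 M^{2}$ ($K{\left(m,M \right)} = -6 + \left(M + M 3\right)^{2} = -6 + \left(M + 3 M\right)^{2} = -6 + \left(4 M\right)^{2} = -6 + 16 M^{2}$)
$\left(-170 - 697\right) \left(R + 591\right) + K{\left(46,19 \right)} = \left(-170 - 697\right) \left(-501264 + 591\right) - \left(6 - 16 \cdot 19^{2}\right) = \left(-867\right) \left(-500673\right) + \left(-6 + 16 \cdot 361\right) = 434083491 + \left(-6 + 5776\right) = 434083491 + 5770 = 434089261$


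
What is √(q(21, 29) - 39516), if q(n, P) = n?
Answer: I*√39495 ≈ 198.73*I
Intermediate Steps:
√(q(21, 29) - 39516) = √(21 - 39516) = √(-39495) = I*√39495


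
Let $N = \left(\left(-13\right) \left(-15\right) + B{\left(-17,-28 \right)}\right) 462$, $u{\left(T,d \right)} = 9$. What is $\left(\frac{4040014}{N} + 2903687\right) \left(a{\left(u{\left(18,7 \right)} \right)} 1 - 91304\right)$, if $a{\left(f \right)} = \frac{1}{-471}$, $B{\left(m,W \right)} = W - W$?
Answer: $- \frac{14610096705950282}{55107} \approx -2.6512 \cdot 10^{11}$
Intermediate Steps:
$B{\left(m,W \right)} = 0$
$a{\left(f \right)} = - \frac{1}{471}$
$N = 90090$ ($N = \left(\left(-13\right) \left(-15\right) + 0\right) 462 = \left(195 + 0\right) 462 = 195 \cdot 462 = 90090$)
$\left(\frac{4040014}{N} + 2903687\right) \left(a{\left(u{\left(18,7 \right)} \right)} 1 - 91304\right) = \left(\frac{4040014}{90090} + 2903687\right) \left(\left(- \frac{1}{471}\right) 1 - 91304\right) = \left(4040014 \cdot \frac{1}{90090} + 2903687\right) \left(- \frac{1}{471} - 91304\right) = \left(\frac{183637}{4095} + 2903687\right) \left(- \frac{43004185}{471}\right) = \frac{11890781902}{4095} \left(- \frac{43004185}{471}\right) = - \frac{14610096705950282}{55107}$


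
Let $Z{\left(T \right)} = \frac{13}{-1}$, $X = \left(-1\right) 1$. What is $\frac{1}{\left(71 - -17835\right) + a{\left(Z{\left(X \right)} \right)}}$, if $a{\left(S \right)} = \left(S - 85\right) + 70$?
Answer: $\frac{1}{17878} \approx 5.5935 \cdot 10^{-5}$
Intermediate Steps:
$X = -1$
$Z{\left(T \right)} = -13$ ($Z{\left(T \right)} = 13 \left(-1\right) = -13$)
$a{\left(S \right)} = -15 + S$ ($a{\left(S \right)} = \left(-85 + S\right) + 70 = -15 + S$)
$\frac{1}{\left(71 - -17835\right) + a{\left(Z{\left(X \right)} \right)}} = \frac{1}{\left(71 - -17835\right) - 28} = \frac{1}{\left(71 + 17835\right) - 28} = \frac{1}{17906 - 28} = \frac{1}{17878}$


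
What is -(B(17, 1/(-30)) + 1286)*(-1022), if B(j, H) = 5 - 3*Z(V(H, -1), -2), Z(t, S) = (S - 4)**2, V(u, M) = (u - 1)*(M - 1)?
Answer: 1209026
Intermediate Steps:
V(u, M) = (-1 + M)*(-1 + u) (V(u, M) = (-1 + u)*(-1 + M) = (-1 + M)*(-1 + u))
Z(t, S) = (-4 + S)**2
B(j, H) = -103 (B(j, H) = 5 - 3*(-4 - 2)**2 = 5 - 3*(-6)**2 = 5 - 3*36 = 5 - 108 = -103)
-(B(17, 1/(-30)) + 1286)*(-1022) = -(-103 + 1286)*(-1022) = -1183*(-1022) = -1*(-1209026) = 1209026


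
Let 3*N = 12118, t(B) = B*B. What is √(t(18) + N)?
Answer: √39270/3 ≈ 66.056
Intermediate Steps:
t(B) = B²
N = 12118/3 (N = (⅓)*12118 = 12118/3 ≈ 4039.3)
√(t(18) + N) = √(18² + 12118/3) = √(324 + 12118/3) = √(13090/3) = √39270/3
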